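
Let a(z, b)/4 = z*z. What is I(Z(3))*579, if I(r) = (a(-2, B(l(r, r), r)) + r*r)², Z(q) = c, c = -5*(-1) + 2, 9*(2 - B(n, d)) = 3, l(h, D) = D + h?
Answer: 2446275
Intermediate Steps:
B(n, d) = 5/3 (B(n, d) = 2 - ⅑*3 = 2 - ⅓ = 5/3)
a(z, b) = 4*z² (a(z, b) = 4*(z*z) = 4*z²)
c = 7 (c = 5 + 2 = 7)
Z(q) = 7
I(r) = (16 + r²)² (I(r) = (4*(-2)² + r*r)² = (4*4 + r²)² = (16 + r²)²)
I(Z(3))*579 = (16 + 7²)²*579 = (16 + 49)²*579 = 65²*579 = 4225*579 = 2446275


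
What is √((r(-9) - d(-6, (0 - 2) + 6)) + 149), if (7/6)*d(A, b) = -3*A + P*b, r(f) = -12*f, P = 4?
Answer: √11165/7 ≈ 15.095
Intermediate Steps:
d(A, b) = -18*A/7 + 24*b/7 (d(A, b) = 6*(-3*A + 4*b)/7 = -18*A/7 + 24*b/7)
√((r(-9) - d(-6, (0 - 2) + 6)) + 149) = √((-12*(-9) - (-18/7*(-6) + 24*((0 - 2) + 6)/7)) + 149) = √((108 - (108/7 + 24*(-2 + 6)/7)) + 149) = √((108 - (108/7 + (24/7)*4)) + 149) = √((108 - (108/7 + 96/7)) + 149) = √((108 - 1*204/7) + 149) = √((108 - 204/7) + 149) = √(552/7 + 149) = √(1595/7) = √11165/7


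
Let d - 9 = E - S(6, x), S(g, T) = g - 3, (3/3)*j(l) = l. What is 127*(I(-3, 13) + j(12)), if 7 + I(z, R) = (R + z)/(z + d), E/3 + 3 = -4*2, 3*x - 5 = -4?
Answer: 1778/3 ≈ 592.67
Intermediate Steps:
x = ⅓ (x = 5/3 + (⅓)*(-4) = 5/3 - 4/3 = ⅓ ≈ 0.33333)
j(l) = l
E = -33 (E = -9 + 3*(-4*2) = -9 + 3*(-8) = -9 - 24 = -33)
S(g, T) = -3 + g
d = -27 (d = 9 + (-33 - (-3 + 6)) = 9 + (-33 - 1*3) = 9 + (-33 - 3) = 9 - 36 = -27)
I(z, R) = -7 + (R + z)/(-27 + z) (I(z, R) = -7 + (R + z)/(z - 27) = -7 + (R + z)/(-27 + z))
127*(I(-3, 13) + j(12)) = 127*((189 + 13 - 6*(-3))/(-27 - 3) + 12) = 127*((189 + 13 + 18)/(-30) + 12) = 127*(-1/30*220 + 12) = 127*(-22/3 + 12) = 127*(14/3) = 1778/3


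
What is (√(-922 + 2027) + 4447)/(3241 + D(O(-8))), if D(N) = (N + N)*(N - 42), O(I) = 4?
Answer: 4447/2937 + √1105/2937 ≈ 1.5254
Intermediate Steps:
D(N) = 2*N*(-42 + N) (D(N) = (2*N)*(-42 + N) = 2*N*(-42 + N))
(√(-922 + 2027) + 4447)/(3241 + D(O(-8))) = (√(-922 + 2027) + 4447)/(3241 + 2*4*(-42 + 4)) = (√1105 + 4447)/(3241 + 2*4*(-38)) = (4447 + √1105)/(3241 - 304) = (4447 + √1105)/2937 = (4447 + √1105)*(1/2937) = 4447/2937 + √1105/2937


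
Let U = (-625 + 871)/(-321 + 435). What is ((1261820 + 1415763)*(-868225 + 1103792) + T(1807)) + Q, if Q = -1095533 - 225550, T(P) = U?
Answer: 11984228596123/19 ≈ 6.3075e+11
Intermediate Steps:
U = 41/19 (U = 246/114 = 246*(1/114) = 41/19 ≈ 2.1579)
T(P) = 41/19
Q = -1321083
((1261820 + 1415763)*(-868225 + 1103792) + T(1807)) + Q = ((1261820 + 1415763)*(-868225 + 1103792) + 41/19) - 1321083 = (2677583*235567 + 41/19) - 1321083 = (630750194561 + 41/19) - 1321083 = 11984253696700/19 - 1321083 = 11984228596123/19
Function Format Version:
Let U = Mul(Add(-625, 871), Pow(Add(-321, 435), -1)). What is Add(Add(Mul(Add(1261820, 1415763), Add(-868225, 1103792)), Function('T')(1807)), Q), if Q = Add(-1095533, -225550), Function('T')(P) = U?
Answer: Rational(11984228596123, 19) ≈ 6.3075e+11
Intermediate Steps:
U = Rational(41, 19) (U = Mul(246, Pow(114, -1)) = Mul(246, Rational(1, 114)) = Rational(41, 19) ≈ 2.1579)
Function('T')(P) = Rational(41, 19)
Q = -1321083
Add(Add(Mul(Add(1261820, 1415763), Add(-868225, 1103792)), Function('T')(1807)), Q) = Add(Add(Mul(Add(1261820, 1415763), Add(-868225, 1103792)), Rational(41, 19)), -1321083) = Add(Add(Mul(2677583, 235567), Rational(41, 19)), -1321083) = Add(Add(630750194561, Rational(41, 19)), -1321083) = Add(Rational(11984253696700, 19), -1321083) = Rational(11984228596123, 19)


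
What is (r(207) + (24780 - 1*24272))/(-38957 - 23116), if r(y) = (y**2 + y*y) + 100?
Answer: -7846/5643 ≈ -1.3904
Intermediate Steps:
r(y) = 100 + 2*y**2 (r(y) = (y**2 + y**2) + 100 = 2*y**2 + 100 = 100 + 2*y**2)
(r(207) + (24780 - 1*24272))/(-38957 - 23116) = ((100 + 2*207**2) + (24780 - 1*24272))/(-38957 - 23116) = ((100 + 2*42849) + (24780 - 24272))/(-62073) = ((100 + 85698) + 508)*(-1/62073) = (85798 + 508)*(-1/62073) = 86306*(-1/62073) = -7846/5643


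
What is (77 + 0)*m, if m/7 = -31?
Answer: -16709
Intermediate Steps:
m = -217 (m = 7*(-31) = -217)
(77 + 0)*m = (77 + 0)*(-217) = 77*(-217) = -16709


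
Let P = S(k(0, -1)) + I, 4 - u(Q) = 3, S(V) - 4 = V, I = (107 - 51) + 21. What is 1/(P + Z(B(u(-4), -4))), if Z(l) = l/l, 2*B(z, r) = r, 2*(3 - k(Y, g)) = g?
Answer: 2/171 ≈ 0.011696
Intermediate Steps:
k(Y, g) = 3 - g/2
I = 77 (I = 56 + 21 = 77)
S(V) = 4 + V
u(Q) = 1 (u(Q) = 4 - 1*3 = 4 - 3 = 1)
B(z, r) = r/2
Z(l) = 1
P = 169/2 (P = (4 + (3 - ½*(-1))) + 77 = (4 + (3 + ½)) + 77 = (4 + 7/2) + 77 = 15/2 + 77 = 169/2 ≈ 84.500)
1/(P + Z(B(u(-4), -4))) = 1/(169/2 + 1) = 1/(171/2) = 2/171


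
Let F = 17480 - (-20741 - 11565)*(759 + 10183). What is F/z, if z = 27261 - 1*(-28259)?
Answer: 88377433/13880 ≈ 6367.3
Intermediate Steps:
z = 55520 (z = 27261 + 28259 = 55520)
F = 353509732 (F = 17480 - (-32306)*10942 = 17480 - 1*(-353492252) = 17480 + 353492252 = 353509732)
F/z = 353509732/55520 = 353509732*(1/55520) = 88377433/13880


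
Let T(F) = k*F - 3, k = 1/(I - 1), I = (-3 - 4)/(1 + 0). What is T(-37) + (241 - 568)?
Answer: -2603/8 ≈ -325.38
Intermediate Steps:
I = -7 (I = -7/1 = -7*1 = -7)
k = -1/8 (k = 1/(-7 - 1) = 1/(-8) = -1/8 ≈ -0.12500)
T(F) = -3 - F/8 (T(F) = -F/8 - 3 = -3 - F/8)
T(-37) + (241 - 568) = (-3 - 1/8*(-37)) + (241 - 568) = (-3 + 37/8) - 327 = 13/8 - 327 = -2603/8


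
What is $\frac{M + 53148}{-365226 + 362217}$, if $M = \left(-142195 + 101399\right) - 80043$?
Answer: $\frac{67691}{3009} \approx 22.496$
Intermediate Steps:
$M = -120839$ ($M = -40796 - 80043 = -120839$)
$\frac{M + 53148}{-365226 + 362217} = \frac{-120839 + 53148}{-365226 + 362217} = - \frac{67691}{-3009} = \left(-67691\right) \left(- \frac{1}{3009}\right) = \frac{67691}{3009}$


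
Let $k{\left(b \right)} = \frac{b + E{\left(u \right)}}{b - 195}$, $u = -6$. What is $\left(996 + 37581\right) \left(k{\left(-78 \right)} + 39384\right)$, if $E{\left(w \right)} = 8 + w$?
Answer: $\frac{19751254996}{13} \approx 1.5193 \cdot 10^{9}$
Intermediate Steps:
$k{\left(b \right)} = \frac{2 + b}{-195 + b}$ ($k{\left(b \right)} = \frac{b + \left(8 - 6\right)}{b - 195} = \frac{b + 2}{-195 + b} = \frac{2 + b}{-195 + b}$)
$\left(996 + 37581\right) \left(k{\left(-78 \right)} + 39384\right) = \left(996 + 37581\right) \left(\frac{2 - 78}{-195 - 78} + 39384\right) = 38577 \left(\frac{1}{-273} \left(-76\right) + 39384\right) = 38577 \left(\left(- \frac{1}{273}\right) \left(-76\right) + 39384\right) = 38577 \left(\frac{76}{273} + 39384\right) = 38577 \cdot \frac{10751908}{273} = \frac{19751254996}{13}$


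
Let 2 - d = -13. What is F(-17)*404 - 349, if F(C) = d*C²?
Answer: 1750991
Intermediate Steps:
d = 15 (d = 2 - 1*(-13) = 2 + 13 = 15)
F(C) = 15*C²
F(-17)*404 - 349 = (15*(-17)²)*404 - 349 = (15*289)*404 - 349 = 4335*404 - 349 = 1751340 - 349 = 1750991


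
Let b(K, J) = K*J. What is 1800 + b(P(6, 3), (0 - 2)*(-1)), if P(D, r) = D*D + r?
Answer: 1878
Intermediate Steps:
P(D, r) = r + D**2 (P(D, r) = D**2 + r = r + D**2)
b(K, J) = J*K
1800 + b(P(6, 3), (0 - 2)*(-1)) = 1800 + ((0 - 2)*(-1))*(3 + 6**2) = 1800 + (-2*(-1))*(3 + 36) = 1800 + 2*39 = 1800 + 78 = 1878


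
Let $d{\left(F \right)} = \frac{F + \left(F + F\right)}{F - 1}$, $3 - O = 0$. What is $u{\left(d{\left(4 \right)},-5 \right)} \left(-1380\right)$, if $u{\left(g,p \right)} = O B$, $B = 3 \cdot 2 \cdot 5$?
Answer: $-124200$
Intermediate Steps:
$O = 3$ ($O = 3 - 0 = 3 + 0 = 3$)
$B = 30$ ($B = 6 \cdot 5 = 30$)
$d{\left(F \right)} = \frac{3 F}{-1 + F}$ ($d{\left(F \right)} = \frac{F + 2 F}{-1 + F} = \frac{3 F}{-1 + F}$)
$u{\left(g,p \right)} = 90$ ($u{\left(g,p \right)} = 3 \cdot 30 = 90$)
$u{\left(d{\left(4 \right)},-5 \right)} \left(-1380\right) = 90 \left(-1380\right) = -124200$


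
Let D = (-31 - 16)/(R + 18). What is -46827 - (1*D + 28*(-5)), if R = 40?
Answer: -2707799/58 ≈ -46686.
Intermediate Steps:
D = -47/58 (D = (-31 - 16)/(40 + 18) = -47/58 ≈ -0.81034)
-46827 - (1*D + 28*(-5)) = -46827 - (1*(-47/58) + 28*(-5)) = -46827 - (-47/58 - 140) = -46827 - 1*(-8167/58) = -46827 + 8167/58 = -2707799/58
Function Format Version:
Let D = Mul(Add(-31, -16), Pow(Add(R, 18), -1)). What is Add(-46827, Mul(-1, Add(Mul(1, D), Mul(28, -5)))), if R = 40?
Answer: Rational(-2707799, 58) ≈ -46686.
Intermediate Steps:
D = Rational(-47, 58) (D = Mul(Add(-31, -16), Pow(Add(40, 18), -1)) = Mul(-47, Pow(58, -1)) = Mul(-47, Rational(1, 58)) = Rational(-47, 58) ≈ -0.81034)
Add(-46827, Mul(-1, Add(Mul(1, D), Mul(28, -5)))) = Add(-46827, Mul(-1, Add(Mul(1, Rational(-47, 58)), Mul(28, -5)))) = Add(-46827, Mul(-1, Add(Rational(-47, 58), -140))) = Add(-46827, Mul(-1, Rational(-8167, 58))) = Add(-46827, Rational(8167, 58)) = Rational(-2707799, 58)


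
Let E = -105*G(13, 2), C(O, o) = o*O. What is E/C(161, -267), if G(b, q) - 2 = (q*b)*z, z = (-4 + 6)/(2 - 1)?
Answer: 270/2047 ≈ 0.13190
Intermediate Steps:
z = 2 (z = 2/1 = 2*1 = 2)
G(b, q) = 2 + 2*b*q (G(b, q) = 2 + (q*b)*2 = 2 + (b*q)*2 = 2 + 2*b*q)
C(O, o) = O*o
E = -5670 (E = -105*(2 + 2*13*2) = -105*(2 + 52) = -105*54 = -5670)
E/C(161, -267) = -5670/(161*(-267)) = -5670/(-42987) = -5670*(-1/42987) = 270/2047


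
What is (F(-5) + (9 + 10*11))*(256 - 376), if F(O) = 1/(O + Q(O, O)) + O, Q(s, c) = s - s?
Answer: -13656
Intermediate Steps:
Q(s, c) = 0
F(O) = O + 1/O (F(O) = 1/(O + 0) + O = 1/O + O = O + 1/O)
(F(-5) + (9 + 10*11))*(256 - 376) = ((-5 + 1/(-5)) + (9 + 10*11))*(256 - 376) = ((-5 - ⅕) + (9 + 110))*(-120) = (-26/5 + 119)*(-120) = (569/5)*(-120) = -13656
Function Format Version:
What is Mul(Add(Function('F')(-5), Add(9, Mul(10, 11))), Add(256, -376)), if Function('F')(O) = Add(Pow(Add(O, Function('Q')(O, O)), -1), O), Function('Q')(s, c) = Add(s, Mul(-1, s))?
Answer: -13656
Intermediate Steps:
Function('Q')(s, c) = 0
Function('F')(O) = Add(O, Pow(O, -1)) (Function('F')(O) = Add(Pow(Add(O, 0), -1), O) = Add(Pow(O, -1), O) = Add(O, Pow(O, -1)))
Mul(Add(Function('F')(-5), Add(9, Mul(10, 11))), Add(256, -376)) = Mul(Add(Add(-5, Pow(-5, -1)), Add(9, Mul(10, 11))), Add(256, -376)) = Mul(Add(Add(-5, Rational(-1, 5)), Add(9, 110)), -120) = Mul(Add(Rational(-26, 5), 119), -120) = Mul(Rational(569, 5), -120) = -13656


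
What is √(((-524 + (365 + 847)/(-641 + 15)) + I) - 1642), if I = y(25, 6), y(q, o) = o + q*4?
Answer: I*√202005818/313 ≈ 45.409*I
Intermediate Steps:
y(q, o) = o + 4*q
I = 106 (I = 6 + 4*25 = 6 + 100 = 106)
√(((-524 + (365 + 847)/(-641 + 15)) + I) - 1642) = √(((-524 + (365 + 847)/(-641 + 15)) + 106) - 1642) = √(((-524 + 1212/(-626)) + 106) - 1642) = √(((-524 + 1212*(-1/626)) + 106) - 1642) = √(((-524 - 606/313) + 106) - 1642) = √((-164618/313 + 106) - 1642) = √(-131440/313 - 1642) = √(-645386/313) = I*√202005818/313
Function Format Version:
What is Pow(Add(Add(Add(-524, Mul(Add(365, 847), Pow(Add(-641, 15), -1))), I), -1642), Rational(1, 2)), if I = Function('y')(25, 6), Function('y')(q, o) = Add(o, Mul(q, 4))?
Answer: Mul(Rational(1, 313), I, Pow(202005818, Rational(1, 2))) ≈ Mul(45.409, I)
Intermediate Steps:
Function('y')(q, o) = Add(o, Mul(4, q))
I = 106 (I = Add(6, Mul(4, 25)) = Add(6, 100) = 106)
Pow(Add(Add(Add(-524, Mul(Add(365, 847), Pow(Add(-641, 15), -1))), I), -1642), Rational(1, 2)) = Pow(Add(Add(Add(-524, Mul(Add(365, 847), Pow(Add(-641, 15), -1))), 106), -1642), Rational(1, 2)) = Pow(Add(Add(Add(-524, Mul(1212, Pow(-626, -1))), 106), -1642), Rational(1, 2)) = Pow(Add(Add(Add(-524, Mul(1212, Rational(-1, 626))), 106), -1642), Rational(1, 2)) = Pow(Add(Add(Add(-524, Rational(-606, 313)), 106), -1642), Rational(1, 2)) = Pow(Add(Add(Rational(-164618, 313), 106), -1642), Rational(1, 2)) = Pow(Add(Rational(-131440, 313), -1642), Rational(1, 2)) = Pow(Rational(-645386, 313), Rational(1, 2)) = Mul(Rational(1, 313), I, Pow(202005818, Rational(1, 2)))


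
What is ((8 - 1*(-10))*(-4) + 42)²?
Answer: 900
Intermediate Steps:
((8 - 1*(-10))*(-4) + 42)² = ((8 + 10)*(-4) + 42)² = (18*(-4) + 42)² = (-72 + 42)² = (-30)² = 900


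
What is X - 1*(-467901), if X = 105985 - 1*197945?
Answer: 375941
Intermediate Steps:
X = -91960 (X = 105985 - 197945 = -91960)
X - 1*(-467901) = -91960 - 1*(-467901) = -91960 + 467901 = 375941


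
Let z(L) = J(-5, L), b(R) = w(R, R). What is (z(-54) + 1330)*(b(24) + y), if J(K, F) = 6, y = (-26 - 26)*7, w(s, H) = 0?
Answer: -486304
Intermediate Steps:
b(R) = 0
y = -364 (y = -52*7 = -364)
z(L) = 6
(z(-54) + 1330)*(b(24) + y) = (6 + 1330)*(0 - 364) = 1336*(-364) = -486304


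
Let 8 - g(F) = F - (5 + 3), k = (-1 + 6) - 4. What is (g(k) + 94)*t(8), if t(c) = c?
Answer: 872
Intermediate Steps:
k = 1 (k = 5 - 4 = 1)
g(F) = 16 - F (g(F) = 8 - (F - (5 + 3)) = 8 - (F - 1*8) = 8 - (F - 8) = 8 - (-8 + F) = 8 + (8 - F) = 16 - F)
(g(k) + 94)*t(8) = ((16 - 1*1) + 94)*8 = ((16 - 1) + 94)*8 = (15 + 94)*8 = 109*8 = 872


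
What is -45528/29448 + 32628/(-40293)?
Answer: -12941153/5493279 ≈ -2.3558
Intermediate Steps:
-45528/29448 + 32628/(-40293) = -45528*1/29448 + 32628*(-1/40293) = -1897/1227 - 10876/13431 = -12941153/5493279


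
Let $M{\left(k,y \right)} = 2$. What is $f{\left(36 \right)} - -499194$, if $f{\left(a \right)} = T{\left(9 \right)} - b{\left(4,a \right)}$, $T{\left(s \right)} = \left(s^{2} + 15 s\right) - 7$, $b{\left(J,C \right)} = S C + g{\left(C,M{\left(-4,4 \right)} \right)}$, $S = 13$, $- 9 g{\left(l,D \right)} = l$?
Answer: $498939$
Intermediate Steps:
$g{\left(l,D \right)} = - \frac{l}{9}$
$b{\left(J,C \right)} = \frac{116 C}{9}$ ($b{\left(J,C \right)} = 13 C - \frac{C}{9} = \frac{116 C}{9}$)
$T{\left(s \right)} = -7 + s^{2} + 15 s$
$f{\left(a \right)} = 209 - \frac{116 a}{9}$ ($f{\left(a \right)} = \left(-7 + 9^{2} + 15 \cdot 9\right) - \frac{116 a}{9} = \left(-7 + 81 + 135\right) - \frac{116 a}{9} = 209 - \frac{116 a}{9}$)
$f{\left(36 \right)} - -499194 = \left(209 - 464\right) - -499194 = \left(209 - 464\right) + 499194 = -255 + 499194 = 498939$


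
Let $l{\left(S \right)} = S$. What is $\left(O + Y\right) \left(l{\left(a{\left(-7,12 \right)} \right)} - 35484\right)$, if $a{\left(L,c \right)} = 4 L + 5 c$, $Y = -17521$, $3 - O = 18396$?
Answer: $1273223128$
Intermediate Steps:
$O = -18393$ ($O = 3 - 18396 = -18393$)
$\left(O + Y\right) \left(l{\left(a{\left(-7,12 \right)} \right)} - 35484\right) = \left(-18393 - 17521\right) \left(\left(4 \left(-7\right) + 5 \cdot 12\right) - 35484\right) = - 35914 \left(\left(-28 + 60\right) - 35484\right) = - 35914 \left(32 - 35484\right) = \left(-35914\right) \left(-35452\right) = 1273223128$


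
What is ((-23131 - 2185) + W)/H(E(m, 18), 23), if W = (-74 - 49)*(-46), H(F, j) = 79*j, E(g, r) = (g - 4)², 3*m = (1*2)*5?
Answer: -19658/1817 ≈ -10.819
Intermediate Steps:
m = 10/3 (m = ((1*2)*5)/3 = (2*5)/3 = (⅓)*10 = 10/3 ≈ 3.3333)
E(g, r) = (-4 + g)²
W = 5658 (W = -123*(-46) = 5658)
((-23131 - 2185) + W)/H(E(m, 18), 23) = ((-23131 - 2185) + 5658)/((79*23)) = (-25316 + 5658)/1817 = -19658*1/1817 = -19658/1817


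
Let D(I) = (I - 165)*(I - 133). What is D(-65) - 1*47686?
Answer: -2146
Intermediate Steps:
D(I) = (-165 + I)*(-133 + I)
D(-65) - 1*47686 = (21945 + (-65)**2 - 298*(-65)) - 1*47686 = (21945 + 4225 + 19370) - 47686 = 45540 - 47686 = -2146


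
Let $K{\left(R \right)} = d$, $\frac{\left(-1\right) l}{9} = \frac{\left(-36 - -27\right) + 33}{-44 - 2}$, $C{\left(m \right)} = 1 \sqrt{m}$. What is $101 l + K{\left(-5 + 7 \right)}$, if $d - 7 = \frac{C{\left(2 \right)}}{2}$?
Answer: $\frac{11069}{23} + \frac{\sqrt{2}}{2} \approx 481.97$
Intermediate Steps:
$C{\left(m \right)} = \sqrt{m}$
$l = \frac{108}{23}$ ($l = - 9 \frac{\left(-36 - -27\right) + 33}{-44 - 2} = - 9 \frac{\left(-36 + 27\right) + 33}{-46} = - 9 \left(-9 + 33\right) \left(- \frac{1}{46}\right) = - 9 \cdot 24 \left(- \frac{1}{46}\right) = \left(-9\right) \left(- \frac{12}{23}\right) = \frac{108}{23} \approx 4.6956$)
$d = 7 + \frac{\sqrt{2}}{2} \approx 7.7071$
$K{\left(R \right)} = 7 + \frac{\sqrt{2}}{2}$
$101 l + K{\left(-5 + 7 \right)} = 101 \cdot \frac{108}{23} + \left(7 + \frac{\sqrt{2}}{2}\right) = \frac{10908}{23} + \left(7 + \frac{\sqrt{2}}{2}\right) = \frac{11069}{23} + \frac{\sqrt{2}}{2}$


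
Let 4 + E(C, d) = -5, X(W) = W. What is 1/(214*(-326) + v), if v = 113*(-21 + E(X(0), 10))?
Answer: -1/73154 ≈ -1.3670e-5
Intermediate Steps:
E(C, d) = -9 (E(C, d) = -4 - 5 = -9)
v = -3390 (v = 113*(-21 - 9) = 113*(-30) = -3390)
1/(214*(-326) + v) = 1/(214*(-326) - 3390) = 1/(-69764 - 3390) = 1/(-73154) = -1/73154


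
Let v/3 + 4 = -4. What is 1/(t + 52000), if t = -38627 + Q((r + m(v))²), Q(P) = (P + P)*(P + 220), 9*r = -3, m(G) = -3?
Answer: 81/1499213 ≈ 5.4028e-5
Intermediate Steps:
v = -24 (v = -12 + 3*(-4) = -12 - 12 = -24)
r = -⅓ (r = (⅑)*(-3) = -⅓ ≈ -0.33333)
Q(P) = 2*P*(220 + P) (Q(P) = (2*P)*(220 + P) = 2*P*(220 + P))
t = -2712787/81 (t = -38627 + 2*(-⅓ - 3)²*(220 + (-⅓ - 3)²) = -38627 + 2*(-10/3)²*(220 + (-10/3)²) = -38627 + 2*(100/9)*(220 + 100/9) = -38627 + 2*(100/9)*(2080/9) = -38627 + 416000/81 = -2712787/81 ≈ -33491.)
1/(t + 52000) = 1/(-2712787/81 + 52000) = 1/(1499213/81) = 81/1499213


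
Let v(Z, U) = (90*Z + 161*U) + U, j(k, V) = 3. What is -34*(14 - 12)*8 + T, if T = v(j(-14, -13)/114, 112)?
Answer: 334445/19 ≈ 17602.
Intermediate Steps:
v(Z, U) = 90*Z + 162*U
T = 344781/19 (T = 90*(3/114) + 162*112 = 90*(3*(1/114)) + 18144 = 90*(1/38) + 18144 = 45/19 + 18144 = 344781/19 ≈ 18146.)
-34*(14 - 12)*8 + T = -34*(14 - 12)*8 + 344781/19 = -34*2*8 + 344781/19 = -68*8 + 344781/19 = -544 + 344781/19 = 334445/19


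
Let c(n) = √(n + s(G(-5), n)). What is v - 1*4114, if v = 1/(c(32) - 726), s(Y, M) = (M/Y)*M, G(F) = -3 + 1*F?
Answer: -361464389/87862 - I*√6/131793 ≈ -4114.0 - 1.8586e-5*I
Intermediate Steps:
G(F) = -3 + F
s(Y, M) = M²/Y (s(Y, M) = (M/Y)*M = M²/Y)
c(n) = √(n - n²/8) (c(n) = √(n + n²/(-3 - 5)) = √(n + n²/(-8)) = √(n + n²*(-⅛)) = √(n - n²/8))
v = 1/(-726 + 4*I*√6) (v = 1/(√2*√(32*(8 - 1*32))/4 - 726) = 1/(√2*√(32*(8 - 32))/4 - 726) = 1/(√2*√(32*(-24))/4 - 726) = 1/(√2*√(-768)/4 - 726) = 1/(√2*(16*I*√3)/4 - 726) = 1/(4*I*√6 - 726) = 1/(-726 + 4*I*√6) ≈ -0.0013772 - 1.859e-5*I)
v - 1*4114 = (-121/87862 - I*√6/131793) - 1*4114 = (-121/87862 - I*√6/131793) - 4114 = -361464389/87862 - I*√6/131793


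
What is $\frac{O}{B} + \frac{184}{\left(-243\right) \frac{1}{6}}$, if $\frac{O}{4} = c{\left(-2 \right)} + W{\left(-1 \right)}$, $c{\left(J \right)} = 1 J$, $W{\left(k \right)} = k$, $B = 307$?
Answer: $- \frac{113948}{24867} \approx -4.5823$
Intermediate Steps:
$c{\left(J \right)} = J$
$O = -12$ ($O = 4 \left(-2 - 1\right) = 4 \left(-3\right) = -12$)
$\frac{O}{B} + \frac{184}{\left(-243\right) \frac{1}{6}} = - \frac{12}{307} + \frac{184}{\left(-243\right) \frac{1}{6}} = \left(-12\right) \frac{1}{307} + \frac{184}{\left(-243\right) \frac{1}{6}} = - \frac{12}{307} + \frac{184}{- \frac{81}{2}} = - \frac{12}{307} + 184 \left(- \frac{2}{81}\right) = - \frac{12}{307} - \frac{368}{81} = - \frac{113948}{24867}$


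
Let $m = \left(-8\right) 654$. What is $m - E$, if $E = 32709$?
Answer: $-37941$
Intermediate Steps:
$m = -5232$
$m - E = -5232 - 32709 = -37941$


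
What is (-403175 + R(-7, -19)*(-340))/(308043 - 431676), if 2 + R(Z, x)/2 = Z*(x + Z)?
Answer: 525575/123633 ≈ 4.2511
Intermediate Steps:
R(Z, x) = -4 + 2*Z*(Z + x) (R(Z, x) = -4 + 2*(Z*(x + Z)) = -4 + 2*(Z*(Z + x)) = -4 + 2*Z*(Z + x))
(-403175 + R(-7, -19)*(-340))/(308043 - 431676) = (-403175 + (-4 + 2*(-7)**2 + 2*(-7)*(-19))*(-340))/(308043 - 431676) = (-403175 + (-4 + 2*49 + 266)*(-340))/(-123633) = (-403175 + (-4 + 98 + 266)*(-340))*(-1/123633) = (-403175 + 360*(-340))*(-1/123633) = (-403175 - 122400)*(-1/123633) = -525575*(-1/123633) = 525575/123633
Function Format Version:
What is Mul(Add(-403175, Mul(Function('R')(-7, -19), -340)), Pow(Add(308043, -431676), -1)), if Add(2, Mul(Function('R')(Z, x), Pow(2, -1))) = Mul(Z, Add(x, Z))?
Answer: Rational(525575, 123633) ≈ 4.2511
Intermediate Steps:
Function('R')(Z, x) = Add(-4, Mul(2, Z, Add(Z, x))) (Function('R')(Z, x) = Add(-4, Mul(2, Mul(Z, Add(x, Z)))) = Add(-4, Mul(2, Mul(Z, Add(Z, x)))) = Add(-4, Mul(2, Z, Add(Z, x))))
Mul(Add(-403175, Mul(Function('R')(-7, -19), -340)), Pow(Add(308043, -431676), -1)) = Mul(Add(-403175, Mul(Add(-4, Mul(2, Pow(-7, 2)), Mul(2, -7, -19)), -340)), Pow(Add(308043, -431676), -1)) = Mul(Add(-403175, Mul(Add(-4, Mul(2, 49), 266), -340)), Pow(-123633, -1)) = Mul(Add(-403175, Mul(Add(-4, 98, 266), -340)), Rational(-1, 123633)) = Mul(Add(-403175, Mul(360, -340)), Rational(-1, 123633)) = Mul(Add(-403175, -122400), Rational(-1, 123633)) = Mul(-525575, Rational(-1, 123633)) = Rational(525575, 123633)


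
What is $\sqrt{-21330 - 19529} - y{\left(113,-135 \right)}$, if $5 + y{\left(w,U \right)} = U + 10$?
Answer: $130 + i \sqrt{40859} \approx 130.0 + 202.14 i$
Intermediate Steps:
$y{\left(w,U \right)} = 5 + U$ ($y{\left(w,U \right)} = -5 + \left(U + 10\right) = -5 + \left(10 + U\right) = 5 + U$)
$\sqrt{-21330 - 19529} - y{\left(113,-135 \right)} = \sqrt{-21330 - 19529} - \left(5 - 135\right) = \sqrt{-40859} - -130 = i \sqrt{40859} + 130 = 130 + i \sqrt{40859}$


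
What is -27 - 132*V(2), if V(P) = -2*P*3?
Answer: 1557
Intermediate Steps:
V(P) = -6*P
-27 - 132*V(2) = -27 - (-792)*2 = -27 - 132*(-12) = -27 + 1584 = 1557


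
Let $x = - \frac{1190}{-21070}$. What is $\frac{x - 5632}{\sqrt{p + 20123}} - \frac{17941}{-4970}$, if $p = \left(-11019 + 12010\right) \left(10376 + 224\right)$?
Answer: $\frac{2563}{710} - \frac{1695215 \sqrt{10524723}}{3167941623} \approx 1.8738$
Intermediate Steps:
$x = \frac{17}{301}$ ($x = \left(-1190\right) \left(- \frac{1}{21070}\right) = \frac{17}{301} \approx 0.056478$)
$p = 10504600$ ($p = 991 \cdot 10600 = 10504600$)
$\frac{x - 5632}{\sqrt{p + 20123}} - \frac{17941}{-4970} = \frac{\frac{17}{301} - 5632}{\sqrt{10504600 + 20123}} - \frac{17941}{-4970} = \frac{\frac{17}{301} - 5632}{\sqrt{10524723}} - - \frac{2563}{710} = - \frac{1695215 \frac{\sqrt{10524723}}{10524723}}{301} + \frac{2563}{710} = - \frac{1695215 \sqrt{10524723}}{3167941623} + \frac{2563}{710} = \frac{2563}{710} - \frac{1695215 \sqrt{10524723}}{3167941623}$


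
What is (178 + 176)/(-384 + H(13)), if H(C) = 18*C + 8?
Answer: -177/71 ≈ -2.4930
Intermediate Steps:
H(C) = 8 + 18*C
(178 + 176)/(-384 + H(13)) = (178 + 176)/(-384 + (8 + 18*13)) = 354/(-384 + (8 + 234)) = 354/(-384 + 242) = 354/(-142) = 354*(-1/142) = -177/71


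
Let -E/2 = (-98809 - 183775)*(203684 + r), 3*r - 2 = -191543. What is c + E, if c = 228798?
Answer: 79031626414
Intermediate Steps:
r = -63847 (r = 2/3 + (1/3)*(-191543) = 2/3 - 191543/3 = -63847)
E = 79031397616 (E = -2*(-98809 - 183775)*(203684 - 63847) = -(-565168)*139837 = -2*(-39515698808) = 79031397616)
c + E = 228798 + 79031397616 = 79031626414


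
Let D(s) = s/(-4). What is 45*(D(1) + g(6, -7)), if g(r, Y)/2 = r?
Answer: 2115/4 ≈ 528.75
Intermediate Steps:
D(s) = -s/4 (D(s) = s*(-1/4) = -s/4)
g(r, Y) = 2*r
45*(D(1) + g(6, -7)) = 45*(-1/4*1 + 2*6) = 45*(-1/4 + 12) = 45*(47/4) = 2115/4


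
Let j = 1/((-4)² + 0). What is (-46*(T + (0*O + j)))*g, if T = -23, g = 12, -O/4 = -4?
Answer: 25323/2 ≈ 12662.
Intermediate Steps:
O = 16 (O = -4*(-4) = 16)
j = 1/16 (j = 1/(16 + 0) = 1/16 ≈ 0.062500)
(-46*(T + (0*O + j)))*g = -46*(-23 + (0*16 + 1/16))*12 = -46*(-23 + (0 + 1/16))*12 = -46*(-23 + 1/16)*12 = -46*(-367/16)*12 = (8441/8)*12 = 25323/2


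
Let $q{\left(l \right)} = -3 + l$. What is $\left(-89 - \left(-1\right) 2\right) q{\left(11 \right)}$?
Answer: $-696$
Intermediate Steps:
$\left(-89 - \left(-1\right) 2\right) q{\left(11 \right)} = \left(-89 - \left(-1\right) 2\right) \left(-3 + 11\right) = \left(-89 - -2\right) 8 = \left(-89 + 2\right) 8 = \left(-87\right) 8 = -696$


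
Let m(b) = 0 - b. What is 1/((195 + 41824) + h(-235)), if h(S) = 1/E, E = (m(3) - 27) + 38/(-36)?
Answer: 559/23488603 ≈ 2.3799e-5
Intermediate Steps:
m(b) = -b
E = -559/18 (E = (-1*3 - 27) + 38/(-36) = (-3 - 27) + 38*(-1/36) = -30 - 19/18 = -559/18 ≈ -31.056)
h(S) = -18/559 (h(S) = 1/(-559/18) = -18/559)
1/((195 + 41824) + h(-235)) = 1/((195 + 41824) - 18/559) = 1/(42019 - 18/559) = 1/(23488603/559) = 559/23488603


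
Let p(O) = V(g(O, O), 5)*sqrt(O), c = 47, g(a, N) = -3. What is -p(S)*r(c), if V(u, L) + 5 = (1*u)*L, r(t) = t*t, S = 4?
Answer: 88360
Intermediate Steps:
r(t) = t**2
V(u, L) = -5 + L*u (V(u, L) = -5 + (1*u)*L = -5 + u*L = -5 + L*u)
p(O) = -20*sqrt(O) (p(O) = (-5 + 5*(-3))*sqrt(O) = (-5 - 15)*sqrt(O) = -20*sqrt(O))
-p(S)*r(c) = -(-20*sqrt(4))*47**2 = -(-20*2)*2209 = -(-40)*2209 = -1*(-88360) = 88360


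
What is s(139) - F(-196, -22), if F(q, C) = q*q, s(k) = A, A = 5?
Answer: -38411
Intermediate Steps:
s(k) = 5
F(q, C) = q**2
s(139) - F(-196, -22) = 5 - 1*(-196)**2 = 5 - 1*38416 = 5 - 38416 = -38411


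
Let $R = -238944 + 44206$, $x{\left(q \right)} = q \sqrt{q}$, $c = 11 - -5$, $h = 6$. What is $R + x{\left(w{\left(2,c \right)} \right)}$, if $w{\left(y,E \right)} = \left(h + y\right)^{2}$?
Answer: $-194226$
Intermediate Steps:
$c = 16$ ($c = 11 + 5 = 16$)
$w{\left(y,E \right)} = \left(6 + y\right)^{2}$
$x{\left(q \right)} = q^{\frac{3}{2}}$
$R = -194738$
$R + x{\left(w{\left(2,c \right)} \right)} = -194738 + \left(\left(6 + 2\right)^{2}\right)^{\frac{3}{2}} = -194738 + \left(8^{2}\right)^{\frac{3}{2}} = -194738 + 64^{\frac{3}{2}} = -194738 + 512 = -194226$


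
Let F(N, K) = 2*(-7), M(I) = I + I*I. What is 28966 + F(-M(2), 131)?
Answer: 28952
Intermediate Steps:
M(I) = I + I**2
F(N, K) = -14
28966 + F(-M(2), 131) = 28966 - 14 = 28952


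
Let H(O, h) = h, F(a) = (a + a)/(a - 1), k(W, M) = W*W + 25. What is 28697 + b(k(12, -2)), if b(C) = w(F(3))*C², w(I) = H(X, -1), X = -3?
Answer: 136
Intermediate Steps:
k(W, M) = 25 + W² (k(W, M) = W² + 25 = 25 + W²)
F(a) = 2*a/(-1 + a) (F(a) = (2*a)/(-1 + a) = 2*a/(-1 + a))
w(I) = -1
b(C) = -C²
28697 + b(k(12, -2)) = 28697 - (25 + 12²)² = 28697 - (25 + 144)² = 28697 - 1*169² = 28697 - 1*28561 = 28697 - 28561 = 136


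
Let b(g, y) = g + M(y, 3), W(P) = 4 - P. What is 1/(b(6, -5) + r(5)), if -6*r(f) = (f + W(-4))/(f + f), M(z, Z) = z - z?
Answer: 60/347 ≈ 0.17291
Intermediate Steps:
M(z, Z) = 0
b(g, y) = g (b(g, y) = g + 0 = g)
r(f) = -(8 + f)/(12*f) (r(f) = -(f + (4 - 1*(-4)))/(6*(f + f)) = -(f + (4 + 4))/(6*(2*f)) = -(f + 8)*1/(2*f)/6 = -(8 + f)*1/(2*f)/6 = -(8 + f)/(12*f))
1/(b(6, -5) + r(5)) = 1/(6 + (1/12)*(-8 - 1*5)/5) = 1/(6 + (1/12)*(1/5)*(-8 - 5)) = 1/(6 + (1/12)*(1/5)*(-13)) = 1/(6 - 13/60) = 1/(347/60) = 60/347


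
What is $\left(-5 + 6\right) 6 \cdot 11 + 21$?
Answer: $87$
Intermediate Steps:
$\left(-5 + 6\right) 6 \cdot 11 + 21 = 1 \cdot 6 \cdot 11 + 21 = 6 \cdot 11 + 21 = 66 + 21 = 87$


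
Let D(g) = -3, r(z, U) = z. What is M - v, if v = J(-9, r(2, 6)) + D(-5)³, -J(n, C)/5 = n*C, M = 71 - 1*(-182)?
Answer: 190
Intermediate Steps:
M = 253 (M = 71 + 182 = 253)
J(n, C) = -5*C*n (J(n, C) = -5*n*C = -5*C*n)
v = 63 (v = -5*2*(-9) + (-3)³ = 90 - 27 = 63)
M - v = 253 - 1*63 = 253 - 63 = 190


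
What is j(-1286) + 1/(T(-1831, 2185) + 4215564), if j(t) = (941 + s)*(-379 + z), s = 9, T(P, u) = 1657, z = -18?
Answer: -1590524900149/4217221 ≈ -3.7715e+5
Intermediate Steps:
j(t) = -377150 (j(t) = (941 + 9)*(-379 - 18) = 950*(-397) = -377150)
j(-1286) + 1/(T(-1831, 2185) + 4215564) = -377150 + 1/(1657 + 4215564) = -377150 + 1/4217221 = -1590524900149/4217221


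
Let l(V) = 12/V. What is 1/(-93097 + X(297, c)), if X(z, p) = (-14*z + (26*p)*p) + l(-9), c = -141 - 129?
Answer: 3/5394431 ≈ 5.5613e-7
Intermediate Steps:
c = -270
X(z, p) = -4/3 - 14*z + 26*p² (X(z, p) = (-14*z + (26*p)*p) + 12/(-9) = (-14*z + 26*p²) + 12*(-⅑) = (-14*z + 26*p²) - 4/3 = -4/3 - 14*z + 26*p²)
1/(-93097 + X(297, c)) = 1/(-93097 + (-4/3 - 14*297 + 26*(-270)²)) = 1/(-93097 + (-4/3 - 4158 + 26*72900)) = 1/(-93097 + (-4/3 - 4158 + 1895400)) = 1/(-93097 + 5673722/3) = 1/(5394431/3) = 3/5394431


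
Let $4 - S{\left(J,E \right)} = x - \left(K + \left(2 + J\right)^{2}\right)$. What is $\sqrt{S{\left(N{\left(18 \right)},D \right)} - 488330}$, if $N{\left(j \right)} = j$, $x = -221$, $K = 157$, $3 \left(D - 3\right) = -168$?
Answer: $6 i \sqrt{13543} \approx 698.25 i$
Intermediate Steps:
$D = -53$ ($D = 3 + \frac{1}{3} \left(-168\right) = 3 - 56 = -53$)
$S{\left(J,E \right)} = 382 + \left(2 + J\right)^{2}$ ($S{\left(J,E \right)} = 4 - \left(-221 - \left(157 + \left(2 + J\right)^{2}\right)\right) = 4 - \left(-378 - \left(2 + J\right)^{2}\right) = 4 + \left(378 + \left(2 + J\right)^{2}\right) = 382 + \left(2 + J\right)^{2}$)
$\sqrt{S{\left(N{\left(18 \right)},D \right)} - 488330} = \sqrt{\left(382 + \left(2 + 18\right)^{2}\right) - 488330} = \sqrt{\left(382 + 20^{2}\right) - 488330} = \sqrt{\left(382 + 400\right) - 488330} = \sqrt{782 - 488330} = \sqrt{-487548} = 6 i \sqrt{13543}$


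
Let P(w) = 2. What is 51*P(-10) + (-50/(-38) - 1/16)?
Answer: 31389/304 ≈ 103.25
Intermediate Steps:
51*P(-10) + (-50/(-38) - 1/16) = 51*2 + (-50/(-38) - 1/16) = 102 + (-50*(-1/38) - 1*1/16) = 102 + (25/19 - 1/16) = 102 + 381/304 = 31389/304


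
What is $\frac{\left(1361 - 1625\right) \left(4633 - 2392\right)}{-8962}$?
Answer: $\frac{295812}{4481} \approx 66.015$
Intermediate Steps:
$\frac{\left(1361 - 1625\right) \left(4633 - 2392\right)}{-8962} = \left(1361 - 1625\right) 2241 \left(- \frac{1}{8962}\right) = \left(-264\right) 2241 \left(- \frac{1}{8962}\right) = \left(-591624\right) \left(- \frac{1}{8962}\right) = \frac{295812}{4481}$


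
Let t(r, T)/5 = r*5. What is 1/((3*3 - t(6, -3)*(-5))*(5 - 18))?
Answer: -1/9867 ≈ -0.00010135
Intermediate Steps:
t(r, T) = 25*r (t(r, T) = 5*(r*5) = 5*(5*r) = 25*r)
1/((3*3 - t(6, -3)*(-5))*(5 - 18)) = 1/((3*3 - 25*6*(-5))*(5 - 18)) = 1/((9 - 1*150*(-5))*(-13)) = 1/((9 - 150*(-5))*(-13)) = 1/((9 + 750)*(-13)) = 1/(759*(-13)) = 1/(-9867) = -1/9867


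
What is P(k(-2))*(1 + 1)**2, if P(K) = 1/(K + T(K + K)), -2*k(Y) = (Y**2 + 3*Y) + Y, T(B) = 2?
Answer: 1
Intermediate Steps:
k(Y) = -2*Y - Y**2/2 (k(Y) = -((Y**2 + 3*Y) + Y)/2 = -(Y**2 + 4*Y)/2 = -2*Y - Y**2/2)
P(K) = 1/(2 + K) (P(K) = 1/(K + 2) = 1/(2 + K))
P(k(-2))*(1 + 1)**2 = (1 + 1)**2/(2 - 1/2*(-2)*(4 - 2)) = 2**2/(2 - 1/2*(-2)*2) = 4/(2 + 2) = 4/4 = (1/4)*4 = 1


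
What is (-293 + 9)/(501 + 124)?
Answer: -284/625 ≈ -0.45440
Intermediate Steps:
(-293 + 9)/(501 + 124) = -284/625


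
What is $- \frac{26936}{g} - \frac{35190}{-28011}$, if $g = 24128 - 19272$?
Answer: $- \frac{24317569}{5667559} \approx -4.2907$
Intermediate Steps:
$g = 4856$ ($g = 24128 - 19272 = 4856$)
$- \frac{26936}{g} - \frac{35190}{-28011} = - \frac{26936}{4856} - \frac{35190}{-28011} = \left(-26936\right) \frac{1}{4856} - - \frac{11730}{9337} = - \frac{3367}{607} + \frac{11730}{9337} = - \frac{24317569}{5667559}$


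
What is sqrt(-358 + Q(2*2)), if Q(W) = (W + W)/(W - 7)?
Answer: I*sqrt(3246)/3 ≈ 18.991*I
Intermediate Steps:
Q(W) = 2*W/(-7 + W) (Q(W) = (2*W)/(-7 + W) = 2*W/(-7 + W))
sqrt(-358 + Q(2*2)) = sqrt(-358 + 2*(2*2)/(-7 + 2*2)) = sqrt(-358 + 2*4/(-7 + 4)) = sqrt(-358 + 2*4/(-3)) = sqrt(-358 + 2*4*(-1/3)) = sqrt(-358 - 8/3) = sqrt(-1082/3) = I*sqrt(3246)/3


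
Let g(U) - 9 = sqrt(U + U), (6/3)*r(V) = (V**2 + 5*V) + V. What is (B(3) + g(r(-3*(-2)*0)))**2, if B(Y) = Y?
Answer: 144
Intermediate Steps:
r(V) = V**2/2 + 3*V (r(V) = ((V**2 + 5*V) + V)/2 = (V**2 + 6*V)/2 = V**2/2 + 3*V)
g(U) = 9 + sqrt(2)*sqrt(U) (g(U) = 9 + sqrt(U + U) = 9 + sqrt(2*U) = 9 + sqrt(2)*sqrt(U))
(B(3) + g(r(-3*(-2)*0)))**2 = (3 + (9 + sqrt(2)*sqrt((-3*(-2)*0)*(6 - 3*(-2)*0)/2)))**2 = (3 + (9 + sqrt(2)*sqrt((6*0)*(6 + 6*0)/2)))**2 = (3 + (9 + sqrt(2)*sqrt((1/2)*0*(6 + 0))))**2 = (3 + (9 + sqrt(2)*sqrt((1/2)*0*6)))**2 = (3 + (9 + sqrt(2)*sqrt(0)))**2 = (3 + (9 + sqrt(2)*0))**2 = (3 + (9 + 0))**2 = (3 + 9)**2 = 12**2 = 144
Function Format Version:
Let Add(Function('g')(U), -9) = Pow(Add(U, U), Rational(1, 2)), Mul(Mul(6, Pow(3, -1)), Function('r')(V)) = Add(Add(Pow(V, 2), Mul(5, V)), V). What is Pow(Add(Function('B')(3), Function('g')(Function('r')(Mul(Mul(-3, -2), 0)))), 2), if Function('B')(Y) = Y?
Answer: 144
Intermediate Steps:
Function('r')(V) = Add(Mul(Rational(1, 2), Pow(V, 2)), Mul(3, V)) (Function('r')(V) = Mul(Rational(1, 2), Add(Add(Pow(V, 2), Mul(5, V)), V)) = Mul(Rational(1, 2), Add(Pow(V, 2), Mul(6, V))) = Add(Mul(Rational(1, 2), Pow(V, 2)), Mul(3, V)))
Function('g')(U) = Add(9, Mul(Pow(2, Rational(1, 2)), Pow(U, Rational(1, 2)))) (Function('g')(U) = Add(9, Pow(Add(U, U), Rational(1, 2))) = Add(9, Pow(Mul(2, U), Rational(1, 2))) = Add(9, Mul(Pow(2, Rational(1, 2)), Pow(U, Rational(1, 2)))))
Pow(Add(Function('B')(3), Function('g')(Function('r')(Mul(Mul(-3, -2), 0)))), 2) = Pow(Add(3, Add(9, Mul(Pow(2, Rational(1, 2)), Pow(Mul(Rational(1, 2), Mul(Mul(-3, -2), 0), Add(6, Mul(Mul(-3, -2), 0))), Rational(1, 2))))), 2) = Pow(Add(3, Add(9, Mul(Pow(2, Rational(1, 2)), Pow(Mul(Rational(1, 2), Mul(6, 0), Add(6, Mul(6, 0))), Rational(1, 2))))), 2) = Pow(Add(3, Add(9, Mul(Pow(2, Rational(1, 2)), Pow(Mul(Rational(1, 2), 0, Add(6, 0)), Rational(1, 2))))), 2) = Pow(Add(3, Add(9, Mul(Pow(2, Rational(1, 2)), Pow(Mul(Rational(1, 2), 0, 6), Rational(1, 2))))), 2) = Pow(Add(3, Add(9, Mul(Pow(2, Rational(1, 2)), Pow(0, Rational(1, 2))))), 2) = Pow(Add(3, Add(9, Mul(Pow(2, Rational(1, 2)), 0))), 2) = Pow(Add(3, Add(9, 0)), 2) = Pow(Add(3, 9), 2) = Pow(12, 2) = 144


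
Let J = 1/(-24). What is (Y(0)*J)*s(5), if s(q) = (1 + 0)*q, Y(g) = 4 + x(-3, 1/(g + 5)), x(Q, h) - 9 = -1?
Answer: -5/2 ≈ -2.5000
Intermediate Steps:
x(Q, h) = 8 (x(Q, h) = 9 - 1 = 8)
J = -1/24 ≈ -0.041667
Y(g) = 12 (Y(g) = 4 + 8 = 12)
s(q) = q (s(q) = 1*q = q)
(Y(0)*J)*s(5) = (12*(-1/24))*5 = -1/2*5 = -5/2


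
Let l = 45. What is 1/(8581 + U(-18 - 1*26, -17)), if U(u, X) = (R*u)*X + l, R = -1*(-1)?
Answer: 1/9374 ≈ 0.00010668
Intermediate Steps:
R = 1
U(u, X) = 45 + X*u (U(u, X) = (1*u)*X + 45 = u*X + 45 = X*u + 45 = 45 + X*u)
1/(8581 + U(-18 - 1*26, -17)) = 1/(8581 + (45 - 17*(-18 - 1*26))) = 1/(8581 + (45 - 17*(-18 - 26))) = 1/(8581 + (45 - 17*(-44))) = 1/(8581 + (45 + 748)) = 1/(8581 + 793) = 1/9374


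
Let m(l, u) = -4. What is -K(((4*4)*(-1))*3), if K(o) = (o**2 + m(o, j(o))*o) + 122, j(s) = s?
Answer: -2618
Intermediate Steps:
K(o) = 122 + o**2 - 4*o (K(o) = (o**2 - 4*o) + 122 = 122 + o**2 - 4*o)
-K(((4*4)*(-1))*3) = -(122 + (((4*4)*(-1))*3)**2 - 4*(4*4)*(-1)*3) = -(122 + ((16*(-1))*3)**2 - 4*16*(-1)*3) = -(122 + (-16*3)**2 - (-64)*3) = -(122 + (-48)**2 - 4*(-48)) = -(122 + 2304 + 192) = -1*2618 = -2618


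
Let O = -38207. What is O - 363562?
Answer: -401769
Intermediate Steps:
O - 363562 = -38207 - 363562 = -401769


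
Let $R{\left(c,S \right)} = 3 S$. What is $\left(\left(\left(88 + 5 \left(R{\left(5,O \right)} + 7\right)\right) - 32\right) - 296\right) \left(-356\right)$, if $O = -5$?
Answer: $99680$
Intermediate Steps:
$\left(\left(\left(88 + 5 \left(R{\left(5,O \right)} + 7\right)\right) - 32\right) - 296\right) \left(-356\right) = \left(\left(\left(88 + 5 \left(3 \left(-5\right) + 7\right)\right) - 32\right) - 296\right) \left(-356\right) = \left(\left(\left(88 + 5 \left(-15 + 7\right)\right) - 32\right) - 296\right) \left(-356\right) = \left(\left(\left(88 + 5 \left(-8\right)\right) - 32\right) - 296\right) \left(-356\right) = \left(\left(\left(88 - 40\right) - 32\right) - 296\right) \left(-356\right) = \left(\left(48 - 32\right) - 296\right) \left(-356\right) = \left(16 - 296\right) \left(-356\right) = \left(-280\right) \left(-356\right) = 99680$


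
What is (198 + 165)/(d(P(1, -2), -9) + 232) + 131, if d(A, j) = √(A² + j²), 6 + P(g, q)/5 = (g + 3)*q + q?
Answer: 2095383/15781 - 121*√6481/15781 ≈ 132.16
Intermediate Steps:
P(g, q) = -30 + 5*q + 5*q*(3 + g) (P(g, q) = -30 + 5*((g + 3)*q + q) = -30 + 5*((3 + g)*q + q) = -30 + 5*(q*(3 + g) + q) = -30 + 5*(q + q*(3 + g)) = -30 + (5*q + 5*q*(3 + g)) = -30 + 5*q + 5*q*(3 + g))
(198 + 165)/(d(P(1, -2), -9) + 232) + 131 = (198 + 165)/(√((-30 + 20*(-2) + 5*1*(-2))² + (-9)²) + 232) + 131 = 363/(√((-30 - 40 - 10)² + 81) + 232) + 131 = 363/(√((-80)² + 81) + 232) + 131 = 363/(√(6400 + 81) + 232) + 131 = 363/(√6481 + 232) + 131 = 363/(232 + √6481) + 131 = 131 + 363/(232 + √6481)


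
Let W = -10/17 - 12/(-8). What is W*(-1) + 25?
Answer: 819/34 ≈ 24.088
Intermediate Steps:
W = 31/34 (W = -10*1/17 - 12*(-⅛) = -10/17 + 3/2 = 31/34 ≈ 0.91177)
W*(-1) + 25 = (31/34)*(-1) + 25 = -31/34 + 25 = 819/34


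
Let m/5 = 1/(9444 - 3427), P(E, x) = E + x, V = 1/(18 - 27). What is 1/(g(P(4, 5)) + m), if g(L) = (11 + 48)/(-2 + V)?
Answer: -114323/3194932 ≈ -0.035783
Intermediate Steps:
V = -⅑ (V = 1/(-9) = -⅑ ≈ -0.11111)
g(L) = -531/19 (g(L) = (11 + 48)/(-2 - ⅑) = 59/(-19/9) = 59*(-9/19) = -531/19)
m = 5/6017 (m = 5/(9444 - 3427) = 5/6017 ≈ 0.00083098)
1/(g(P(4, 5)) + m) = 1/(-531/19 + 5/6017) = 1/(-3194932/114323) = -114323/3194932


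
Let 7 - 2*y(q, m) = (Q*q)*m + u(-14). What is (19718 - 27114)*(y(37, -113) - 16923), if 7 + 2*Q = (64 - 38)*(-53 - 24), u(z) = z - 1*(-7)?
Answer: 15656024757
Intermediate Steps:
u(z) = 7 + z (u(z) = z + 7 = 7 + z)
Q = -2009/2 (Q = -7/2 + ((64 - 38)*(-53 - 24))/2 = -7/2 + (26*(-77))/2 = -7/2 + (½)*(-2002) = -7/2 - 1001 = -2009/2 ≈ -1004.5)
y(q, m) = 7 + 2009*m*q/4 (y(q, m) = 7/2 - ((-2009*q/2)*m + (7 - 14))/2 = 7/2 - (-2009*m*q/2 - 7)/2 = 7/2 - (-7 - 2009*m*q/2)/2 = 7/2 + (7/2 + 2009*m*q/4) = 7 + 2009*m*q/4)
(19718 - 27114)*(y(37, -113) - 16923) = (19718 - 27114)*((7 + (2009/4)*(-113)*37) - 16923) = -7396*((7 - 8399629/4) - 16923) = -7396*(-8399601/4 - 16923) = -7396*(-8467293/4) = 15656024757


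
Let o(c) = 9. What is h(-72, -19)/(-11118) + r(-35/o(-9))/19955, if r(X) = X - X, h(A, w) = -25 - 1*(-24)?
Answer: 1/11118 ≈ 8.9944e-5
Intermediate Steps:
h(A, w) = -1 (h(A, w) = -25 + 24 = -1)
r(X) = 0
h(-72, -19)/(-11118) + r(-35/o(-9))/19955 = -1/(-11118) + 0/19955 = -1*(-1/11118) + 0*(1/19955) = 1/11118 + 0 = 1/11118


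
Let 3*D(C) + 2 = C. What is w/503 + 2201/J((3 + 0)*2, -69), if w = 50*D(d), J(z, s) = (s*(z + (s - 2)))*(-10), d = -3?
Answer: -4844603/22559550 ≈ -0.21475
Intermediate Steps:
D(C) = -⅔ + C/3
J(z, s) = -10*s*(-2 + s + z) (J(z, s) = (s*(z + (-2 + s)))*(-10) = (s*(-2 + s + z))*(-10) = -10*s*(-2 + s + z))
w = -250/3 (w = 50*(-⅔ + (⅓)*(-3)) = 50*(-⅔ - 1) = 50*(-5/3) = -250/3 ≈ -83.333)
w/503 + 2201/J((3 + 0)*2, -69) = -250/3/503 + 2201/((10*(-69)*(2 - 1*(-69) - (3 + 0)*2))) = -250/3*1/503 + 2201/((10*(-69)*(2 + 69 - 3*2))) = -250/1509 + 2201/((10*(-69)*(2 + 69 - 1*6))) = -250/1509 + 2201/((10*(-69)*(2 + 69 - 6))) = -250/1509 + 2201/((10*(-69)*65)) = -250/1509 + 2201/(-44850) = -250/1509 + 2201*(-1/44850) = -250/1509 - 2201/44850 = -4844603/22559550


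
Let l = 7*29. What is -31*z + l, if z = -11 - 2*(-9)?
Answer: -14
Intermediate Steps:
z = 7 (z = -11 + 18 = 7)
l = 203
-31*z + l = -31*7 + 203 = -217 + 203 = -14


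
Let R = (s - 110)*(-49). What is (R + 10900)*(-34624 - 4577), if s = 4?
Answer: -630900894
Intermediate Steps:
R = 5194 (R = (4 - 110)*(-49) = -106*(-49) = 5194)
(R + 10900)*(-34624 - 4577) = (5194 + 10900)*(-34624 - 4577) = 16094*(-39201) = -630900894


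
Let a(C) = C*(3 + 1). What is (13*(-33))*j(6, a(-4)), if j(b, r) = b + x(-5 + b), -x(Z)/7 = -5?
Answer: -17589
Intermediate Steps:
x(Z) = 35 (x(Z) = -7*(-5) = 35)
a(C) = 4*C (a(C) = C*4 = 4*C)
j(b, r) = 35 + b (j(b, r) = b + 35 = 35 + b)
(13*(-33))*j(6, a(-4)) = (13*(-33))*(35 + 6) = -429*41 = -17589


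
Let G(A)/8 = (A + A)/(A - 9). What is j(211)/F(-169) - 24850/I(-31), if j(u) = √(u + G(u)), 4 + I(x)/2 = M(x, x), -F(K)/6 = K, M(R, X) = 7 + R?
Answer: 1775/4 + √2322899/102414 ≈ 443.76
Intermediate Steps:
F(K) = -6*K
I(x) = 6 + 2*x (I(x) = -8 + 2*(7 + x) = -8 + (14 + 2*x) = 6 + 2*x)
G(A) = 16*A/(-9 + A) (G(A) = 8*((A + A)/(A - 9)) = 8*((2*A)/(-9 + A)) = 8*(2*A/(-9 + A)) = 16*A/(-9 + A))
j(u) = √(u + 16*u/(-9 + u))
j(211)/F(-169) - 24850/I(-31) = √(211*(7 + 211)/(-9 + 211))/((-6*(-169))) - 24850/(6 + 2*(-31)) = √(211*218/202)/1014 - 24850/(6 - 62) = √(211*(1/202)*218)*(1/1014) - 24850/(-56) = √(22999/101)*(1/1014) - 24850*(-1/56) = (√2322899/101)*(1/1014) + 1775/4 = √2322899/102414 + 1775/4 = 1775/4 + √2322899/102414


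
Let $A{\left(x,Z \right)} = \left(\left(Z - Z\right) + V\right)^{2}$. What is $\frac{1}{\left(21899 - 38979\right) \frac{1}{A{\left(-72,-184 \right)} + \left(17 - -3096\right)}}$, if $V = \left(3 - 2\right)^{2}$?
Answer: $- \frac{1557}{8540} \approx -0.18232$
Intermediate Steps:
$V = 1$ ($V = 1^{2} = 1$)
$A{\left(x,Z \right)} = 1$ ($A{\left(x,Z \right)} = \left(\left(Z - Z\right) + 1\right)^{2} = \left(0 + 1\right)^{2} = 1^{2} = 1$)
$\frac{1}{\left(21899 - 38979\right) \frac{1}{A{\left(-72,-184 \right)} + \left(17 - -3096\right)}} = \frac{1}{\left(21899 - 38979\right) \frac{1}{1 + \left(17 - -3096\right)}} = \frac{1}{\left(-17080\right) \frac{1}{1 + \left(17 + 3096\right)}} = \frac{1}{\left(-17080\right) \frac{1}{1 + 3113}} = \frac{1}{\left(-17080\right) \frac{1}{3114}} = \frac{1}{- \frac{8540}{1557}} = - \frac{1557}{8540}$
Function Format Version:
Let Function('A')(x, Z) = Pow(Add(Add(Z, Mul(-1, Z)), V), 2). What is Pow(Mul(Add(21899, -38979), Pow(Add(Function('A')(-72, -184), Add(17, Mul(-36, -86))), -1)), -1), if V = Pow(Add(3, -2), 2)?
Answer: Rational(-1557, 8540) ≈ -0.18232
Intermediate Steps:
V = 1 (V = Pow(1, 2) = 1)
Function('A')(x, Z) = 1 (Function('A')(x, Z) = Pow(Add(Add(Z, Mul(-1, Z)), 1), 2) = Pow(Add(0, 1), 2) = Pow(1, 2) = 1)
Pow(Mul(Add(21899, -38979), Pow(Add(Function('A')(-72, -184), Add(17, Mul(-36, -86))), -1)), -1) = Pow(Mul(Add(21899, -38979), Pow(Add(1, Add(17, Mul(-36, -86))), -1)), -1) = Pow(Mul(-17080, Pow(Add(1, Add(17, 3096)), -1)), -1) = Pow(Mul(-17080, Pow(Add(1, 3113), -1)), -1) = Pow(Mul(-17080, Pow(3114, -1)), -1) = Pow(Mul(-17080, Rational(1, 3114)), -1) = Pow(Rational(-8540, 1557), -1) = Rational(-1557, 8540)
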